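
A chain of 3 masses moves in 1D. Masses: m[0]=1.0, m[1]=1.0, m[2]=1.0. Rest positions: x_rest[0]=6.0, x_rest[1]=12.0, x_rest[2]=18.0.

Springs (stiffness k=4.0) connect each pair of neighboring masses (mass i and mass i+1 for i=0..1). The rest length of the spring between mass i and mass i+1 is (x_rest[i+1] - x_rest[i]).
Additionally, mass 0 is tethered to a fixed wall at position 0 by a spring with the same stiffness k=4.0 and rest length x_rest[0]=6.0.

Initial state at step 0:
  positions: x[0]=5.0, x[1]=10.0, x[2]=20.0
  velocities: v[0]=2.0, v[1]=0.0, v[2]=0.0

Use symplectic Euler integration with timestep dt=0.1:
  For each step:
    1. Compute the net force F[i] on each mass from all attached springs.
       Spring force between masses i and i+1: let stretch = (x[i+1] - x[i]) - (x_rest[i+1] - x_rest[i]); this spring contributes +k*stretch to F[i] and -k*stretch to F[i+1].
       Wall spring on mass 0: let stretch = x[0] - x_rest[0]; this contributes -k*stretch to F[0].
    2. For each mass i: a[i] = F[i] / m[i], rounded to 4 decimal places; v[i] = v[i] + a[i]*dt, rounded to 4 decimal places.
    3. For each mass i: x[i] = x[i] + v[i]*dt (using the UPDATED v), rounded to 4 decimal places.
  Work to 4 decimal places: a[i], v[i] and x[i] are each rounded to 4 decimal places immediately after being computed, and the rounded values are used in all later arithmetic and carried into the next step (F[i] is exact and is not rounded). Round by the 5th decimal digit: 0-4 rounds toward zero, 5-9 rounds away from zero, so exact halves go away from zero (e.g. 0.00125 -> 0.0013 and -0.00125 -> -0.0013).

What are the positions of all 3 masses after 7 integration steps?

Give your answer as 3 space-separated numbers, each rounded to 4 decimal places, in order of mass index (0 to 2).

Answer: 6.4066 13.5965 17.0848

Derivation:
Step 0: x=[5.0000 10.0000 20.0000] v=[2.0000 0.0000 0.0000]
Step 1: x=[5.2000 10.2000 19.8400] v=[2.0000 2.0000 -1.6000]
Step 2: x=[5.3920 10.5856 19.5344] v=[1.9200 3.8560 -3.0560]
Step 3: x=[5.5761 11.1214 19.1109] v=[1.8406 5.3581 -4.2355]
Step 4: x=[5.7589 11.7550 18.6078] v=[1.8283 6.3358 -5.0313]
Step 5: x=[5.9512 12.4229 18.0706] v=[1.9232 6.6785 -5.3724]
Step 6: x=[6.1643 13.0578 17.5475] v=[2.1314 6.3489 -5.2315]
Step 7: x=[6.4066 13.5965 17.0848] v=[2.4231 5.3874 -4.6274]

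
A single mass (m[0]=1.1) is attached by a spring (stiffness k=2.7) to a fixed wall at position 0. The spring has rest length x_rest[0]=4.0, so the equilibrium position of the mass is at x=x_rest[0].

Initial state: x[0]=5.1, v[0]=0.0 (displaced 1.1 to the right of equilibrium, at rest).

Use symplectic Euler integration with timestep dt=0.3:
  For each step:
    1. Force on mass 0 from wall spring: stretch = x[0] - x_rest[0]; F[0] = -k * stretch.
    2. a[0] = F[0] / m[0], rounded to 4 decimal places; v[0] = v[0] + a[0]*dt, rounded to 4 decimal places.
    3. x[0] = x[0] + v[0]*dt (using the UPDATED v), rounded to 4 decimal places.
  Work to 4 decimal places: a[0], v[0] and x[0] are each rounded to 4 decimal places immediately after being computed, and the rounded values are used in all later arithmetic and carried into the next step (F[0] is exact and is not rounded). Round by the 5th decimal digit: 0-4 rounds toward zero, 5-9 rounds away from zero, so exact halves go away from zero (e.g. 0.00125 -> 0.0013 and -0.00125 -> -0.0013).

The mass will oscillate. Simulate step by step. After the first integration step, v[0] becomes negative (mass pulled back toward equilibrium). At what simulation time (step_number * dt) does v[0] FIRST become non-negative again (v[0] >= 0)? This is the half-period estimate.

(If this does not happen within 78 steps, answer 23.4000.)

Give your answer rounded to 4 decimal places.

Answer: 2.1000

Derivation:
Step 0: x=[5.1000] v=[0.0000]
Step 1: x=[4.8570] v=[-0.8100]
Step 2: x=[4.4247] v=[-1.4411]
Step 3: x=[3.8986] v=[-1.7538]
Step 4: x=[3.3949] v=[-1.6791]
Step 5: x=[3.0249] v=[-1.2335]
Step 6: x=[2.8703] v=[-0.5155]
Step 7: x=[2.9652] v=[0.3164]
First v>=0 after going negative at step 7, time=2.1000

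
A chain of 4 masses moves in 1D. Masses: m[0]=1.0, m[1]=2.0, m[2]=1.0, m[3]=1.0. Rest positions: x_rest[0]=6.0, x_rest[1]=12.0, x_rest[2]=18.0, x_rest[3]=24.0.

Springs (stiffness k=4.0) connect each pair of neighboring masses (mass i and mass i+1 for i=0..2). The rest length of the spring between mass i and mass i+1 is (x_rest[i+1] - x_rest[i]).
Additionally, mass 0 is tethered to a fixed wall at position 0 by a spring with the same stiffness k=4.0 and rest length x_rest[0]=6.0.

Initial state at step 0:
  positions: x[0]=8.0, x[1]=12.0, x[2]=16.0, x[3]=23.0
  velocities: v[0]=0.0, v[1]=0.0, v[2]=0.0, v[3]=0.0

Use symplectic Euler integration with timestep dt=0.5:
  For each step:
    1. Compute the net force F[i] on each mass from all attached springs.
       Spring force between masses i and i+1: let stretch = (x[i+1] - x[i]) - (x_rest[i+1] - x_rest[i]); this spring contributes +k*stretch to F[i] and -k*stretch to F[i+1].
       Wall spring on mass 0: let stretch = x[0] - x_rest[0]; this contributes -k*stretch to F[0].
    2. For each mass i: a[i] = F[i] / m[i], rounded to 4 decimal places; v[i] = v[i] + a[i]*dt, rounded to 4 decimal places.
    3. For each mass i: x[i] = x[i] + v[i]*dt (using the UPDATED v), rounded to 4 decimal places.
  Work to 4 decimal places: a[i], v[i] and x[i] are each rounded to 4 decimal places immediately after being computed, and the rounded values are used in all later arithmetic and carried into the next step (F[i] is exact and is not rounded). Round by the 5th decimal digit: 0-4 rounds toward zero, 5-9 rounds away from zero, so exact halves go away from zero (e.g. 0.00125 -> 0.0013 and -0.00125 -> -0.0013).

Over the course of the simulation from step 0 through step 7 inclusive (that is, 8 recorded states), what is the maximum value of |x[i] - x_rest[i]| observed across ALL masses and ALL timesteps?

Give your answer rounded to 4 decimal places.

Answer: 3.7500

Derivation:
Step 0: x=[8.0000 12.0000 16.0000 23.0000] v=[0.0000 0.0000 0.0000 0.0000]
Step 1: x=[4.0000 12.0000 19.0000 22.0000] v=[-8.0000 0.0000 6.0000 -2.0000]
Step 2: x=[4.0000 11.5000 18.0000 24.0000] v=[0.0000 -1.0000 -2.0000 4.0000]
Step 3: x=[7.5000 10.5000 16.5000 26.0000] v=[7.0000 -2.0000 -3.0000 4.0000]
Step 4: x=[6.5000 11.0000 18.5000 24.5000] v=[-2.0000 1.0000 4.0000 -3.0000]
Step 5: x=[3.5000 13.0000 19.0000 23.0000] v=[-6.0000 4.0000 1.0000 -3.0000]
Step 6: x=[6.5000 13.2500 17.5000 23.5000] v=[6.0000 0.5000 -3.0000 1.0000]
Step 7: x=[9.7500 12.2500 17.7500 24.0000] v=[6.5000 -2.0000 0.5000 1.0000]
Max displacement = 3.7500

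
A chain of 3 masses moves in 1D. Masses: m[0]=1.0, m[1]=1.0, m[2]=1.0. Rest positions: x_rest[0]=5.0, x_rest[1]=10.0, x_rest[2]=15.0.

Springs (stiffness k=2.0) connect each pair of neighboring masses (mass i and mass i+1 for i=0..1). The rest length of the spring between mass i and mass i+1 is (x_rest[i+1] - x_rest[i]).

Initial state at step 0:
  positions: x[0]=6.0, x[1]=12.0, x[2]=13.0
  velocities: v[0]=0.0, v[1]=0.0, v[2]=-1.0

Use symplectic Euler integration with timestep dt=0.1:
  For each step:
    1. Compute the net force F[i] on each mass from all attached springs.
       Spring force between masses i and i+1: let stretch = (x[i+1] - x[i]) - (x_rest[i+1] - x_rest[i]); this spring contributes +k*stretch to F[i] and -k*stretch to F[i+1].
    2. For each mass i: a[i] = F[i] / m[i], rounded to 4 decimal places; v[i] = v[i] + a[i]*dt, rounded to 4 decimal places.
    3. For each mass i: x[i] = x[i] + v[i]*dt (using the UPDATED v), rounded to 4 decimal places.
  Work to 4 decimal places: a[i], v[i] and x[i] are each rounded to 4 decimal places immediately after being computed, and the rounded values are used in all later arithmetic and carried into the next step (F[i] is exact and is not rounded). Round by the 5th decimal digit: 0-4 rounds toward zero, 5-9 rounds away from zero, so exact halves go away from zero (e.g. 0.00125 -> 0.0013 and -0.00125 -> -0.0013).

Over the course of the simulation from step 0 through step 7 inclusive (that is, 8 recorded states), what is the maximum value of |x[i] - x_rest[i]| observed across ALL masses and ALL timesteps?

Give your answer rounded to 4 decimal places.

Answer: 2.0200

Derivation:
Step 0: x=[6.0000 12.0000 13.0000] v=[0.0000 0.0000 -1.0000]
Step 1: x=[6.0200 11.9000 12.9800] v=[0.2000 -1.0000 -0.2000]
Step 2: x=[6.0576 11.7040 13.0384] v=[0.3760 -1.9600 0.5840]
Step 3: x=[6.1081 11.4218 13.1701] v=[0.5053 -2.8224 1.3171]
Step 4: x=[6.1649 11.0683 13.3668] v=[0.5680 -3.5355 1.9674]
Step 5: x=[6.2198 10.6627 13.6176] v=[0.5487 -4.0565 2.5077]
Step 6: x=[6.2635 10.2273 13.9093] v=[0.4373 -4.3541 2.9167]
Step 7: x=[6.2865 9.7863 14.2273] v=[0.2301 -4.4105 3.1803]
Max displacement = 2.0200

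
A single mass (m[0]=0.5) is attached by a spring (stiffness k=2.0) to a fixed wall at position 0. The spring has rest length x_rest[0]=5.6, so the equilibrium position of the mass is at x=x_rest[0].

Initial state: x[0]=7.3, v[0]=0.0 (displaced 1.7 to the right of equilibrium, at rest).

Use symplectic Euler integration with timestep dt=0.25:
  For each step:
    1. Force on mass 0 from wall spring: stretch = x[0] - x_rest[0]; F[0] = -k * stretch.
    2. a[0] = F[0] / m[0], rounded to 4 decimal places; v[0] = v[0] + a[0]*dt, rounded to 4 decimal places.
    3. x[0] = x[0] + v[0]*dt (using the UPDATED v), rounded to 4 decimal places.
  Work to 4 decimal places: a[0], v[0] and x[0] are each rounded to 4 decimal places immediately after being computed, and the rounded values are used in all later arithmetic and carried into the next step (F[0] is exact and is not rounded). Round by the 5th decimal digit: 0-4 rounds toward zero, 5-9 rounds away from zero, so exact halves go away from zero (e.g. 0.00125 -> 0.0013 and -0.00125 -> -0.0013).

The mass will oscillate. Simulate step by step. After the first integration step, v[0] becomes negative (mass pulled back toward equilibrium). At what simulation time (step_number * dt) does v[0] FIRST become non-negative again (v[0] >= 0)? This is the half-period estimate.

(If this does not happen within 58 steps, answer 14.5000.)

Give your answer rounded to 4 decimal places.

Answer: 1.7500

Derivation:
Step 0: x=[7.3000] v=[0.0000]
Step 1: x=[6.8750] v=[-1.7000]
Step 2: x=[6.1313] v=[-2.9750]
Step 3: x=[5.2547] v=[-3.5063]
Step 4: x=[4.4645] v=[-3.1610]
Step 5: x=[3.9581] v=[-2.0255]
Step 6: x=[3.8622] v=[-0.3836]
Step 7: x=[4.2008] v=[1.3542]
First v>=0 after going negative at step 7, time=1.7500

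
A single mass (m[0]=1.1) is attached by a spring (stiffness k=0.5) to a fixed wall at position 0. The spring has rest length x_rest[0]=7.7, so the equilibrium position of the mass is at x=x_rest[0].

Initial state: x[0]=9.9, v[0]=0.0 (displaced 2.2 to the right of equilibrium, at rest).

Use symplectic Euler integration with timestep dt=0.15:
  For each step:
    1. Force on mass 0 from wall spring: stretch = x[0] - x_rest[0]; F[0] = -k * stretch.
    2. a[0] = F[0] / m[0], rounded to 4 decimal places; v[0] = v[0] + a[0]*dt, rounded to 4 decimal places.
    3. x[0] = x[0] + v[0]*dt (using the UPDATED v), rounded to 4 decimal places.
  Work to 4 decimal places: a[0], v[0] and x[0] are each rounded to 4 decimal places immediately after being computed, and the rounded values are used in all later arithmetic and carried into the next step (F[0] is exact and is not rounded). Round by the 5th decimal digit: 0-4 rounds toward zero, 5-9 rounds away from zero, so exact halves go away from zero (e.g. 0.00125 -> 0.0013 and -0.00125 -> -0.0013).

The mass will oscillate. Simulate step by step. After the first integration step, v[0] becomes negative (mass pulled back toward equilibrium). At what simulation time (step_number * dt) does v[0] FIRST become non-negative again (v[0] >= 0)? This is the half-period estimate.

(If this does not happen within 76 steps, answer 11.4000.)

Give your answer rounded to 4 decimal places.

Answer: 4.8000

Derivation:
Step 0: x=[9.9000] v=[0.0000]
Step 1: x=[9.8775] v=[-0.1500]
Step 2: x=[9.8327] v=[-0.2985]
Step 3: x=[9.7661] v=[-0.4439]
Step 4: x=[9.6784] v=[-0.5848]
Step 5: x=[9.5704] v=[-0.7197]
Step 6: x=[9.4433] v=[-0.8472]
Step 7: x=[9.2984] v=[-0.9661]
Step 8: x=[9.1371] v=[-1.0751]
Step 9: x=[8.9611] v=[-1.1731]
Step 10: x=[8.7722] v=[-1.2591]
Step 11: x=[8.5724] v=[-1.3322]
Step 12: x=[8.3636] v=[-1.3917]
Step 13: x=[8.1481] v=[-1.4369]
Step 14: x=[7.9280] v=[-1.4675]
Step 15: x=[7.7056] v=[-1.4830]
Step 16: x=[7.4831] v=[-1.4834]
Step 17: x=[7.2628] v=[-1.4686]
Step 18: x=[7.0470] v=[-1.4388]
Step 19: x=[6.8379] v=[-1.3943]
Step 20: x=[6.6376] v=[-1.3355]
Step 21: x=[6.4481] v=[-1.2631]
Step 22: x=[6.2714] v=[-1.1778]
Step 23: x=[6.1093] v=[-1.0804]
Step 24: x=[5.9635] v=[-0.9720]
Step 25: x=[5.8355] v=[-0.8536]
Step 26: x=[5.7265] v=[-0.7265]
Step 27: x=[5.6377] v=[-0.5920]
Step 28: x=[5.5700] v=[-0.4514]
Step 29: x=[5.5241] v=[-0.3062]
Step 30: x=[5.5004] v=[-0.1579]
Step 31: x=[5.4992] v=[-0.0079]
Step 32: x=[5.5205] v=[0.1422]
First v>=0 after going negative at step 32, time=4.8000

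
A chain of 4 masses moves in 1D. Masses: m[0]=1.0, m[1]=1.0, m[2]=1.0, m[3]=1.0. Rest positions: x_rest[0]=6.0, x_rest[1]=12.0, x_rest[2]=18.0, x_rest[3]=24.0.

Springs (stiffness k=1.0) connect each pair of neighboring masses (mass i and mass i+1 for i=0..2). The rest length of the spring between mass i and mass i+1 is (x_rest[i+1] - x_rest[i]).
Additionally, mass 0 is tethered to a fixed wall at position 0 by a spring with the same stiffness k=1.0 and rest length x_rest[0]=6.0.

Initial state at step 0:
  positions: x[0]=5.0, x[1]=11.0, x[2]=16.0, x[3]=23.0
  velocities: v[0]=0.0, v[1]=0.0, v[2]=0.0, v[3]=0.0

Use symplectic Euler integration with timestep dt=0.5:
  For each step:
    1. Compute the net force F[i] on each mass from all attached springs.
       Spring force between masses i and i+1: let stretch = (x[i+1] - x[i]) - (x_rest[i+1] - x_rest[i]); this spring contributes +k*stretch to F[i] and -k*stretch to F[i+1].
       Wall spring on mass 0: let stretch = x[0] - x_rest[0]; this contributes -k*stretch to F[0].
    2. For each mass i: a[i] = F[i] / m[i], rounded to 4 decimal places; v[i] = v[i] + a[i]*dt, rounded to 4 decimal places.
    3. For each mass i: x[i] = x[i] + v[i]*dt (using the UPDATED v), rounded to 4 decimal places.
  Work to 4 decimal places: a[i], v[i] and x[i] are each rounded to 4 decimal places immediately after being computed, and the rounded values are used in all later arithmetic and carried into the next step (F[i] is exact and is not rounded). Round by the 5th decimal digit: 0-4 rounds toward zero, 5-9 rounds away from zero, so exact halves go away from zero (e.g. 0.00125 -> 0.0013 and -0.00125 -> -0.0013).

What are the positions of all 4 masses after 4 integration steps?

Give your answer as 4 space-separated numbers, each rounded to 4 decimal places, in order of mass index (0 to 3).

Step 0: x=[5.0000 11.0000 16.0000 23.0000] v=[0.0000 0.0000 0.0000 0.0000]
Step 1: x=[5.2500 10.7500 16.5000 22.7500] v=[0.5000 -0.5000 1.0000 -0.5000]
Step 2: x=[5.5625 10.5625 17.1250 22.4375] v=[0.6250 -0.3750 1.2500 -0.6250]
Step 3: x=[5.7344 10.7657 17.4375 22.2969] v=[0.3438 0.4063 0.6250 -0.2813]
Step 4: x=[5.7305 11.3790 17.2969 22.4414] v=[-0.0078 1.2266 -0.2812 0.2890]

Answer: 5.7305 11.3790 17.2969 22.4414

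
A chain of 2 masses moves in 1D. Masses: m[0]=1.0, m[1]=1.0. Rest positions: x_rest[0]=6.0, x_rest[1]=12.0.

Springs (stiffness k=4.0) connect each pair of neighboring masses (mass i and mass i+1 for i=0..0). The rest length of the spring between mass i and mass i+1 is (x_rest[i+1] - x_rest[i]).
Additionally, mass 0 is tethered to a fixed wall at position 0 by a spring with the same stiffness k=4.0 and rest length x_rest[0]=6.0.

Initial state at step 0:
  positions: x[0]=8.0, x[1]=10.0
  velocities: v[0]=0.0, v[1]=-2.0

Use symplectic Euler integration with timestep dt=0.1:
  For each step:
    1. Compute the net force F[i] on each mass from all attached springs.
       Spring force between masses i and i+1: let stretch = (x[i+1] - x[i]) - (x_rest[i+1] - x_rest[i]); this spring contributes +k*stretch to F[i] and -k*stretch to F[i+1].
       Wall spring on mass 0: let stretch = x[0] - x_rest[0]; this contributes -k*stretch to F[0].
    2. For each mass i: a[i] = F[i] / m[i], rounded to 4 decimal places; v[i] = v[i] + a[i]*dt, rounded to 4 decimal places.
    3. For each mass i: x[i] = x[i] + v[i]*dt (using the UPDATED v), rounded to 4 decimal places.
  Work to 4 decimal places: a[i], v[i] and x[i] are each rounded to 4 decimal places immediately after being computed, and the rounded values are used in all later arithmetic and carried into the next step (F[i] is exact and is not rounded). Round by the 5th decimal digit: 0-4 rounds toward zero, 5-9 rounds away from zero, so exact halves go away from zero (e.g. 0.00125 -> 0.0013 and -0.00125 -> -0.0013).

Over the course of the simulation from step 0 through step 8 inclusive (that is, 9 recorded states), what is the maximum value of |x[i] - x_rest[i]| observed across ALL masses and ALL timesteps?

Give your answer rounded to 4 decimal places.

Step 0: x=[8.0000 10.0000] v=[0.0000 -2.0000]
Step 1: x=[7.7600 9.9600] v=[-2.4000 -0.4000]
Step 2: x=[7.2976 10.0720] v=[-4.6240 1.1200]
Step 3: x=[6.6543 10.3130] v=[-6.4333 2.4102]
Step 4: x=[5.8912 10.6477] v=[-7.6315 3.3467]
Step 5: x=[5.0827 11.0321] v=[-8.0854 3.8441]
Step 6: x=[4.3088 11.4185] v=[-7.7387 3.8643]
Step 7: x=[3.6470 11.7605] v=[-6.6183 3.4204]
Step 8: x=[3.1638 12.0180] v=[-4.8317 2.5750]
Max displacement = 2.8362

Answer: 2.8362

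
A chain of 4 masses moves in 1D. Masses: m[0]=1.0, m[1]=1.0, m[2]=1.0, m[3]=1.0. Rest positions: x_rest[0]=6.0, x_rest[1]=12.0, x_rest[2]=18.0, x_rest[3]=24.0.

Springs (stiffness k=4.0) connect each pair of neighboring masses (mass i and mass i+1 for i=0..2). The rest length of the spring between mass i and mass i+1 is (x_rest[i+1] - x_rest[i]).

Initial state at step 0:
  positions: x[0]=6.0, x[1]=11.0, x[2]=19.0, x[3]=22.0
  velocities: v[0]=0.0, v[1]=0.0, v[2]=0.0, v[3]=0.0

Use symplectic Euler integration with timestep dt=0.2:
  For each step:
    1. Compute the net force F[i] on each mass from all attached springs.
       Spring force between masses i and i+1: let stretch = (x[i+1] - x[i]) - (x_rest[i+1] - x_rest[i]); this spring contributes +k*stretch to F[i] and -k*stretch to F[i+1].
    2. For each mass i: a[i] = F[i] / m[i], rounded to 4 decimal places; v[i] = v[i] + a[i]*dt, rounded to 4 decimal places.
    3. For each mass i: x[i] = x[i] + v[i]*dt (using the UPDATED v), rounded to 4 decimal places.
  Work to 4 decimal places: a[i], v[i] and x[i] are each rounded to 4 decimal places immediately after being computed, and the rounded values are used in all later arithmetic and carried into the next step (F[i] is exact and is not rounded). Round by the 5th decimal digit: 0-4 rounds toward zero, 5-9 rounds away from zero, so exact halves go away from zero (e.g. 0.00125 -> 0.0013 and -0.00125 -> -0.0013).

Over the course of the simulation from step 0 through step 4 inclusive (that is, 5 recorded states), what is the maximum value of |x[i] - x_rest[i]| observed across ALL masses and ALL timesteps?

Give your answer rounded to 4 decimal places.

Answer: 2.2342

Derivation:
Step 0: x=[6.0000 11.0000 19.0000 22.0000] v=[0.0000 0.0000 0.0000 0.0000]
Step 1: x=[5.8400 11.4800 18.2000 22.4800] v=[-0.8000 2.4000 -4.0000 2.4000]
Step 2: x=[5.6224 12.1328 17.0096 23.2352] v=[-1.0880 3.2640 -5.9520 3.7760]
Step 3: x=[5.4865 12.5242 16.0350 23.9543] v=[-0.6797 1.9571 -4.8730 3.5955]
Step 4: x=[5.5166 12.3513 15.7658 24.3663] v=[0.1505 -0.8644 -1.3462 2.0601]
Max displacement = 2.2342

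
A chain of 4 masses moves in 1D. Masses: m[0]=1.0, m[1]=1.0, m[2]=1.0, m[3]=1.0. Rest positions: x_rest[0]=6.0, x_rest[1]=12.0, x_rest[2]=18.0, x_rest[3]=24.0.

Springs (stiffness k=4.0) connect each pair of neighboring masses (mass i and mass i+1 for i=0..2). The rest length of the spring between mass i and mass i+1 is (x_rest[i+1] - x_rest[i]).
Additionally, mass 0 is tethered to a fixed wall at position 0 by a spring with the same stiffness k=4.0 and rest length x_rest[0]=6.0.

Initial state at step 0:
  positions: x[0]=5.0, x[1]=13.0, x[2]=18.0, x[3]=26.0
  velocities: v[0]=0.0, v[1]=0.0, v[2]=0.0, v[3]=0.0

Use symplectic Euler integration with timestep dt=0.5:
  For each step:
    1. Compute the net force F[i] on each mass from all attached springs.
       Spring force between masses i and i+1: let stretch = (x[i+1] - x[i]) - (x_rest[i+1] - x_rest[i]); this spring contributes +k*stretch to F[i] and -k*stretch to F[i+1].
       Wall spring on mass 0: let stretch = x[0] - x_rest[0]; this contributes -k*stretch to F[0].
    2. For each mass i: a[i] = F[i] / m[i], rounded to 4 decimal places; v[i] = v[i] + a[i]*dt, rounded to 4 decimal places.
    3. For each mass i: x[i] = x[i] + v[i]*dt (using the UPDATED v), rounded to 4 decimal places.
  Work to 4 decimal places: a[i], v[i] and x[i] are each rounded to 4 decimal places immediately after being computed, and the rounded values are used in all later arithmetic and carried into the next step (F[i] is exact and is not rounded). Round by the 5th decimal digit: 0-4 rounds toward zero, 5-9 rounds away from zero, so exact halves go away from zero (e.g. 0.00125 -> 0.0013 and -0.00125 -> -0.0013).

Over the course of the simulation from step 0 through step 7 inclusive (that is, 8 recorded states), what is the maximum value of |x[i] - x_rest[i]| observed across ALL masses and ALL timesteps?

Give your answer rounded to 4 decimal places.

Answer: 4.0000

Derivation:
Step 0: x=[5.0000 13.0000 18.0000 26.0000] v=[0.0000 0.0000 0.0000 0.0000]
Step 1: x=[8.0000 10.0000 21.0000 24.0000] v=[6.0000 -6.0000 6.0000 -4.0000]
Step 2: x=[5.0000 16.0000 16.0000 25.0000] v=[-6.0000 12.0000 -10.0000 2.0000]
Step 3: x=[8.0000 11.0000 20.0000 23.0000] v=[6.0000 -10.0000 8.0000 -4.0000]
Step 4: x=[6.0000 12.0000 18.0000 24.0000] v=[-4.0000 2.0000 -4.0000 2.0000]
Step 5: x=[4.0000 13.0000 16.0000 25.0000] v=[-4.0000 2.0000 -4.0000 2.0000]
Step 6: x=[7.0000 8.0000 20.0000 23.0000] v=[6.0000 -10.0000 8.0000 -4.0000]
Step 7: x=[4.0000 14.0000 15.0000 24.0000] v=[-6.0000 12.0000 -10.0000 2.0000]
Max displacement = 4.0000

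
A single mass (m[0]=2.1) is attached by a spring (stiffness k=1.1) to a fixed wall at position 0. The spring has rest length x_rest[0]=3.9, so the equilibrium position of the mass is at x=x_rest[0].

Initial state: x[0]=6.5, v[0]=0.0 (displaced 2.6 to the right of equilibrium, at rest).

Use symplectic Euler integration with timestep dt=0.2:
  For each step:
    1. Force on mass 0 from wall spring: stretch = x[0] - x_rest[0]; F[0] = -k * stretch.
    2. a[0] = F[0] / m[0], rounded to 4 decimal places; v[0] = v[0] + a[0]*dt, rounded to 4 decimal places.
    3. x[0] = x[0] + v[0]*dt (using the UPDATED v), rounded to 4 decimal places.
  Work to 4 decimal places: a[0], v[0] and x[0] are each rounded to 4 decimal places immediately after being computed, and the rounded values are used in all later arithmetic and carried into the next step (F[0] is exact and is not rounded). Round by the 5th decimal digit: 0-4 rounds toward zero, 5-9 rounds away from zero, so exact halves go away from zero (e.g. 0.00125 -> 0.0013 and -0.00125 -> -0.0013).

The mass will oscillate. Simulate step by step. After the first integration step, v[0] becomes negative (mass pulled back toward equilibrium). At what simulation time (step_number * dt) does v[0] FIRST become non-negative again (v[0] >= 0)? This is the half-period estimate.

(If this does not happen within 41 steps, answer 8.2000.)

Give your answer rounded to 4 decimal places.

Answer: 4.4000

Derivation:
Step 0: x=[6.5000] v=[0.0000]
Step 1: x=[6.4455] v=[-0.2724]
Step 2: x=[6.3377] v=[-0.5391]
Step 3: x=[6.1788] v=[-0.7945]
Step 4: x=[5.9722] v=[-1.0332]
Step 5: x=[5.7221] v=[-1.2503]
Step 6: x=[5.4339] v=[-1.4412]
Step 7: x=[5.1135] v=[-1.6019]
Step 8: x=[4.7677] v=[-1.7290]
Step 9: x=[4.4037] v=[-1.8199]
Step 10: x=[4.0292] v=[-1.8727]
Step 11: x=[3.6520] v=[-1.8862]
Step 12: x=[3.2800] v=[-1.8602]
Step 13: x=[2.9210] v=[-1.7952]
Step 14: x=[2.5825] v=[-1.6926]
Step 15: x=[2.2716] v=[-1.5546]
Step 16: x=[1.9948] v=[-1.3840]
Step 17: x=[1.7579] v=[-1.1844]
Step 18: x=[1.5659] v=[-0.9600]
Step 19: x=[1.4228] v=[-0.7155]
Step 20: x=[1.3316] v=[-0.4560]
Step 21: x=[1.2942] v=[-0.1869]
Step 22: x=[1.3114] v=[0.0861]
First v>=0 after going negative at step 22, time=4.4000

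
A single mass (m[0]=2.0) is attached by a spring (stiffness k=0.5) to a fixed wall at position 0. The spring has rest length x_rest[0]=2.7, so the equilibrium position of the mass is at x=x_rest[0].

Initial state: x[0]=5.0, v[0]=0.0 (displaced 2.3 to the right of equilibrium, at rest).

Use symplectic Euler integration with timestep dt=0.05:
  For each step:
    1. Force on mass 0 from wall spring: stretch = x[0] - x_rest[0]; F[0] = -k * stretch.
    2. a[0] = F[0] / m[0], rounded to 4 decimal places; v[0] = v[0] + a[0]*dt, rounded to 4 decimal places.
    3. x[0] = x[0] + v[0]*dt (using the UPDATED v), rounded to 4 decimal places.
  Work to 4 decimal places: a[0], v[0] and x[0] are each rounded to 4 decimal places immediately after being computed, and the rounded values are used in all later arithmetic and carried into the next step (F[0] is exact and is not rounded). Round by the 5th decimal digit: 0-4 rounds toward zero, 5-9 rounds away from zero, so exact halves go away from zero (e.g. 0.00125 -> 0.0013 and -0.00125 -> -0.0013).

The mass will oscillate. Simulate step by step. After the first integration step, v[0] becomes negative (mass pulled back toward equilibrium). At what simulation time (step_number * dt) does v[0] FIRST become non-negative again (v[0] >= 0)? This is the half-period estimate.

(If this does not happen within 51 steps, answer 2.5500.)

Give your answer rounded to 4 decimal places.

Step 0: x=[5.0000] v=[0.0000]
Step 1: x=[4.9986] v=[-0.0288]
Step 2: x=[4.9957] v=[-0.0575]
Step 3: x=[4.9914] v=[-0.0862]
Step 4: x=[4.9857] v=[-0.1148]
Step 5: x=[4.9785] v=[-0.1434]
Step 6: x=[4.9699] v=[-0.1719]
Step 7: x=[4.9599] v=[-0.2003]
Step 8: x=[4.9485] v=[-0.2286]
Step 9: x=[4.9357] v=[-0.2567]
Step 10: x=[4.9215] v=[-0.2846]
Step 11: x=[4.9059] v=[-0.3124]
Step 12: x=[4.8889] v=[-0.3400]
Step 13: x=[4.8705] v=[-0.3674]
Step 14: x=[4.8508] v=[-0.3945]
Step 15: x=[4.8297] v=[-0.4214]
Step 16: x=[4.8073] v=[-0.4480]
Step 17: x=[4.7836] v=[-0.4743]
Step 18: x=[4.7586] v=[-0.5003]
Step 19: x=[4.7323] v=[-0.5260]
Step 20: x=[4.7047] v=[-0.5514]
Step 21: x=[4.6759] v=[-0.5765]
Step 22: x=[4.6458] v=[-0.6012]
Step 23: x=[4.6145] v=[-0.6255]
Step 24: x=[4.5820] v=[-0.6494]
Step 25: x=[4.5484] v=[-0.6729]
Step 26: x=[4.5136] v=[-0.6960]
Step 27: x=[4.4777] v=[-0.7187]
Step 28: x=[4.4407] v=[-0.7409]
Step 29: x=[4.4026] v=[-0.7627]
Step 30: x=[4.3634] v=[-0.7840]
Step 31: x=[4.3232] v=[-0.8048]
Step 32: x=[4.2819] v=[-0.8251]
Step 33: x=[4.2397] v=[-0.8449]
Step 34: x=[4.1965] v=[-0.8641]
Step 35: x=[4.1524] v=[-0.8828]
Step 36: x=[4.1074] v=[-0.9010]
Step 37: x=[4.0615] v=[-0.9186]
Step 38: x=[4.0147] v=[-0.9356]
Step 39: x=[3.9671] v=[-0.9520]
Step 40: x=[3.9187] v=[-0.9678]
Step 41: x=[3.8696] v=[-0.9830]
Step 42: x=[3.8197] v=[-0.9976]
Step 43: x=[3.7691] v=[-1.0116]
Step 44: x=[3.7179] v=[-1.0250]
Step 45: x=[3.6660] v=[-1.0377]
Step 46: x=[3.6135] v=[-1.0498]
Step 47: x=[3.5604] v=[-1.0612]
Step 48: x=[3.5068] v=[-1.0720]
Step 49: x=[3.4527] v=[-1.0821]
Step 50: x=[3.3981] v=[-1.0915]
Step 51: x=[3.3431] v=[-1.1002]
v[0] did not become non-negative within 51 steps; using fallback time=2.5500

Answer: 2.5500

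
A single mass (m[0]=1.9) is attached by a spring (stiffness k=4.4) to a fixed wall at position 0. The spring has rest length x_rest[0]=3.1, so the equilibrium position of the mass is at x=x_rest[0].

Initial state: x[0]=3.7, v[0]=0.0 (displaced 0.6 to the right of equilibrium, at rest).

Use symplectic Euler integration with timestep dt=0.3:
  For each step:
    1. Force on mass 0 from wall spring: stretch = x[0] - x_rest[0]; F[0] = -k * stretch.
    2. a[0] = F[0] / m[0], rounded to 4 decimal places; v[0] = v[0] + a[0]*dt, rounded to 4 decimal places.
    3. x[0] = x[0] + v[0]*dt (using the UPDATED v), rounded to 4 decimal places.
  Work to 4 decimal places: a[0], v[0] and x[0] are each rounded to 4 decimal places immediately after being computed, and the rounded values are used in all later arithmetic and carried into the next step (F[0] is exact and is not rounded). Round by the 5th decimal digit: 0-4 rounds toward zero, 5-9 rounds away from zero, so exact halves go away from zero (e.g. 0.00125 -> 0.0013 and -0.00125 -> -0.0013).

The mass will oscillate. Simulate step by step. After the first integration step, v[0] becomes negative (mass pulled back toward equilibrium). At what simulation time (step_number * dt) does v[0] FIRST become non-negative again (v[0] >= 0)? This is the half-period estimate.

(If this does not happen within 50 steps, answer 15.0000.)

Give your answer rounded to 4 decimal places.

Step 0: x=[3.7000] v=[0.0000]
Step 1: x=[3.5749] v=[-0.4169]
Step 2: x=[3.3509] v=[-0.7468]
Step 3: x=[3.0746] v=[-0.9211]
Step 4: x=[2.8036] v=[-0.9035]
Step 5: x=[2.5943] v=[-0.6976]
Step 6: x=[2.4904] v=[-0.3463]
Step 7: x=[2.5136] v=[0.0772]
First v>=0 after going negative at step 7, time=2.1000

Answer: 2.1000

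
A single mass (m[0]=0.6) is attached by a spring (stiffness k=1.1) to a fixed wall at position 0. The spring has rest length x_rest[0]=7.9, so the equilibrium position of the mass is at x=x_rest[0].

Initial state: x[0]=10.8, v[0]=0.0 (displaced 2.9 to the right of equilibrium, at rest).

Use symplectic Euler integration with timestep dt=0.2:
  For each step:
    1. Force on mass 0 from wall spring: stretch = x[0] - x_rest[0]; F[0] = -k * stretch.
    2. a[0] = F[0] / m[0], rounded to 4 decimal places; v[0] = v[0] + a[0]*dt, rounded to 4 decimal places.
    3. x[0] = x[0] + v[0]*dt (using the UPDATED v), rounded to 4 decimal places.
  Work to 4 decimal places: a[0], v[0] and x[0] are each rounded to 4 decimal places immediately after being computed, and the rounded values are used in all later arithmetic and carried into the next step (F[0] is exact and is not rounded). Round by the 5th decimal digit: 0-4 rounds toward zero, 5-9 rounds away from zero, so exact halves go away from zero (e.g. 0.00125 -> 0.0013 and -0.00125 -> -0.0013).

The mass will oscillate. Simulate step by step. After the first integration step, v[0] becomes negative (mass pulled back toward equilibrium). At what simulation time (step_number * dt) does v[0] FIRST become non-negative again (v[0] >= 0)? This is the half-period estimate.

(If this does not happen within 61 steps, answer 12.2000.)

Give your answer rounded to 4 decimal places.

Answer: 2.4000

Derivation:
Step 0: x=[10.8000] v=[0.0000]
Step 1: x=[10.5873] v=[-1.0633]
Step 2: x=[10.1776] v=[-2.0486]
Step 3: x=[9.6009] v=[-2.8837]
Step 4: x=[8.8994] v=[-3.5074]
Step 5: x=[8.1246] v=[-3.8738]
Step 6: x=[7.3334] v=[-3.9562]
Step 7: x=[6.5837] v=[-3.7484]
Step 8: x=[5.9305] v=[-3.2658]
Step 9: x=[5.4218] v=[-2.5436]
Step 10: x=[5.0948] v=[-1.6349]
Step 11: x=[4.9735] v=[-0.6063]
Step 12: x=[5.0669] v=[0.4668]
First v>=0 after going negative at step 12, time=2.4000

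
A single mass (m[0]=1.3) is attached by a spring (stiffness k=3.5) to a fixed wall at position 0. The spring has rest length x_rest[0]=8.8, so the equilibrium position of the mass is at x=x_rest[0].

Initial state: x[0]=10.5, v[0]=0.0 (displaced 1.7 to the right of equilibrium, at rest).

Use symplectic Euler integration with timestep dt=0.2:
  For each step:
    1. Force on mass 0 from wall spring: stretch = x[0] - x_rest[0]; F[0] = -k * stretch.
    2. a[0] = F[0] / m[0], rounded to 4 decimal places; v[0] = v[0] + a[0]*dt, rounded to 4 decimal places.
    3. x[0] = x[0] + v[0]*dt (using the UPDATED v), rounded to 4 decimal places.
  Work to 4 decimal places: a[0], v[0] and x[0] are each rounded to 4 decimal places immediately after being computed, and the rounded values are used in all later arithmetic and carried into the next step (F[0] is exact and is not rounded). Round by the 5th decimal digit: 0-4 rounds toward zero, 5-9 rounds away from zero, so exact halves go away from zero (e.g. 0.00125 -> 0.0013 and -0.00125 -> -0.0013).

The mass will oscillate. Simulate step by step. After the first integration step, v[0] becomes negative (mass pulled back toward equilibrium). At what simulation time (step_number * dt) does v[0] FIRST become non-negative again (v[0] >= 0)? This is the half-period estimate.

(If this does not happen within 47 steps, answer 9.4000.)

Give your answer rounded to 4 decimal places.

Answer: 2.0000

Derivation:
Step 0: x=[10.5000] v=[0.0000]
Step 1: x=[10.3169] v=[-0.9154]
Step 2: x=[9.9705] v=[-1.7322]
Step 3: x=[9.4980] v=[-2.3625]
Step 4: x=[8.9503] v=[-2.7383]
Step 5: x=[8.3865] v=[-2.8192]
Step 6: x=[7.8672] v=[-2.5965]
Step 7: x=[7.4484] v=[-2.0942]
Step 8: x=[7.1751] v=[-1.3664]
Step 9: x=[7.0768] v=[-0.4915]
Step 10: x=[7.1641] v=[0.4364]
First v>=0 after going negative at step 10, time=2.0000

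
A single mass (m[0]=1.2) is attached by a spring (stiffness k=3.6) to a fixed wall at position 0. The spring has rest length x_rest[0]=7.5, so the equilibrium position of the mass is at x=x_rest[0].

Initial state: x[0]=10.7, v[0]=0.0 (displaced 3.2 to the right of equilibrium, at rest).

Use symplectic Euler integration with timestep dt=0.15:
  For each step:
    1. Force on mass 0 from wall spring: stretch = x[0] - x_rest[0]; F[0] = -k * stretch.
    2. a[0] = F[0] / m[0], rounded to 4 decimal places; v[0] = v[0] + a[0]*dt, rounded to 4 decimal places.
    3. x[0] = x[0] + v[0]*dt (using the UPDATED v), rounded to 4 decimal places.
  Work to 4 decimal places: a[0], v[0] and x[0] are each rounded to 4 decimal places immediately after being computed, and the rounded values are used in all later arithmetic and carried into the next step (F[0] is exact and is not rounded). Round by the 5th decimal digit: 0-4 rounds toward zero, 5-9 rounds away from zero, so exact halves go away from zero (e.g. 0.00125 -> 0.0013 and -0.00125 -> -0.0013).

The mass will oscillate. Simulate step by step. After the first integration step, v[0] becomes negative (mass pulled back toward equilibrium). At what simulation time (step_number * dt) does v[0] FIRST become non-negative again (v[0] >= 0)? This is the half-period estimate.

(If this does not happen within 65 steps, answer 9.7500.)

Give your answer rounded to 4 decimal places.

Answer: 1.9500

Derivation:
Step 0: x=[10.7000] v=[0.0000]
Step 1: x=[10.4840] v=[-1.4400]
Step 2: x=[10.0666] v=[-2.7828]
Step 3: x=[9.4759] v=[-3.9378]
Step 4: x=[8.7519] v=[-4.8270]
Step 5: x=[7.9433] v=[-5.3904]
Step 6: x=[7.1048] v=[-5.5899]
Step 7: x=[6.2930] v=[-5.4121]
Step 8: x=[5.5627] v=[-4.8690]
Step 9: x=[4.9631] v=[-3.9972]
Step 10: x=[4.5348] v=[-2.8556]
Step 11: x=[4.3066] v=[-1.5213]
Step 12: x=[4.2940] v=[-0.0843]
Step 13: x=[4.4978] v=[1.3584]
First v>=0 after going negative at step 13, time=1.9500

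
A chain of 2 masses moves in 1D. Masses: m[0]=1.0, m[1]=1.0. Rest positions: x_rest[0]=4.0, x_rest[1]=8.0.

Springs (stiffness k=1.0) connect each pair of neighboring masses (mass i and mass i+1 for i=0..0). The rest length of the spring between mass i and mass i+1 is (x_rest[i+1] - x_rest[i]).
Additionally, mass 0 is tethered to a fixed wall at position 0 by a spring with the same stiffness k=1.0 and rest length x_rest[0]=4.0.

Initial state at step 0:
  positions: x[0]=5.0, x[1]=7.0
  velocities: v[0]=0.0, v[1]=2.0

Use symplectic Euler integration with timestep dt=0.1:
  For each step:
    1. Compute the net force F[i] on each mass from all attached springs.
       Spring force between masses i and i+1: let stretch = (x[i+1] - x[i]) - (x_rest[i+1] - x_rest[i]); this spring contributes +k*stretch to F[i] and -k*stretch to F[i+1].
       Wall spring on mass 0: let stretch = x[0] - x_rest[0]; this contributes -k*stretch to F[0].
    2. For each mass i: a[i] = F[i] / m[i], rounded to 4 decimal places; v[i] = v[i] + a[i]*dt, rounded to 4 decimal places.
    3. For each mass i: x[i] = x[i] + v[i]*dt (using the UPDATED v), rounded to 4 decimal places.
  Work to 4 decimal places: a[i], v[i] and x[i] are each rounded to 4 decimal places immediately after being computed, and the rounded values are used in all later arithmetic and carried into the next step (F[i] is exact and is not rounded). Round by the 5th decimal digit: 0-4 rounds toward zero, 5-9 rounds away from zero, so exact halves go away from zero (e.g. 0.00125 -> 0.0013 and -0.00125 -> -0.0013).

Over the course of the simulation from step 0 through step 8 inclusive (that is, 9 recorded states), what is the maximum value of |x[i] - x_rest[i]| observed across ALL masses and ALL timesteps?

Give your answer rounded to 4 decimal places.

Answer: 1.0627

Derivation:
Step 0: x=[5.0000 7.0000] v=[0.0000 2.0000]
Step 1: x=[4.9700 7.2200] v=[-0.3000 2.2000]
Step 2: x=[4.9128 7.4575] v=[-0.5720 2.3750]
Step 3: x=[4.8319 7.7096] v=[-0.8088 2.5205]
Step 4: x=[4.7315 7.9729] v=[-1.0042 2.6327]
Step 5: x=[4.6162 8.2438] v=[-1.1532 2.7086]
Step 6: x=[4.4910 8.5184] v=[-1.2521 2.7458]
Step 7: x=[4.3612 8.7927] v=[-1.2985 2.7431]
Step 8: x=[4.2321 9.0627] v=[-1.2915 2.7000]
Max displacement = 1.0627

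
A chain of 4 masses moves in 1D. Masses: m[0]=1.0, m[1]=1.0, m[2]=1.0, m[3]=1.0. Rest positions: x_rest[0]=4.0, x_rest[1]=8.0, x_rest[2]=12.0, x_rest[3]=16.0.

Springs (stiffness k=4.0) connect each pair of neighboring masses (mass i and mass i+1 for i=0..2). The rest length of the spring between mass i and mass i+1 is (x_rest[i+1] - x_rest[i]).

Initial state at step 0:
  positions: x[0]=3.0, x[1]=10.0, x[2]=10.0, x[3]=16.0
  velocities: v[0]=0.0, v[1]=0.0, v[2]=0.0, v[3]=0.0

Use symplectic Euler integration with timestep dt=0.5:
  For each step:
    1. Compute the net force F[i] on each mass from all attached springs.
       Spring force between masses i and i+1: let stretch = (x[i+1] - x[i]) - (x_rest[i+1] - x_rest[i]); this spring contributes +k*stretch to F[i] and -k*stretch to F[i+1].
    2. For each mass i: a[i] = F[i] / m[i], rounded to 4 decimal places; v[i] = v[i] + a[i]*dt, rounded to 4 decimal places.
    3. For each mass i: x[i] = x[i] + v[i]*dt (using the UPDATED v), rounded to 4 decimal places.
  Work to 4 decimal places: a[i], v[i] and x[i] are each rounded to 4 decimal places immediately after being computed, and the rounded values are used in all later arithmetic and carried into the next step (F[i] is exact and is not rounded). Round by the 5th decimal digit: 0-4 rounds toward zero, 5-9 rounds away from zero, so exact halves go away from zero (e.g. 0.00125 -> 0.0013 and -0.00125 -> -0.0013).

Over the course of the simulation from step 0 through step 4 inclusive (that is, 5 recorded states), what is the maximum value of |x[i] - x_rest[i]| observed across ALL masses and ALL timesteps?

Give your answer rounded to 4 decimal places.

Step 0: x=[3.0000 10.0000 10.0000 16.0000] v=[0.0000 0.0000 0.0000 0.0000]
Step 1: x=[6.0000 3.0000 16.0000 14.0000] v=[6.0000 -14.0000 12.0000 -4.0000]
Step 2: x=[2.0000 12.0000 7.0000 18.0000] v=[-8.0000 18.0000 -18.0000 8.0000]
Step 3: x=[4.0000 6.0000 14.0000 15.0000] v=[4.0000 -12.0000 14.0000 -6.0000]
Step 4: x=[4.0000 6.0000 14.0000 15.0000] v=[0.0000 0.0000 0.0000 0.0000]
Max displacement = 5.0000

Answer: 5.0000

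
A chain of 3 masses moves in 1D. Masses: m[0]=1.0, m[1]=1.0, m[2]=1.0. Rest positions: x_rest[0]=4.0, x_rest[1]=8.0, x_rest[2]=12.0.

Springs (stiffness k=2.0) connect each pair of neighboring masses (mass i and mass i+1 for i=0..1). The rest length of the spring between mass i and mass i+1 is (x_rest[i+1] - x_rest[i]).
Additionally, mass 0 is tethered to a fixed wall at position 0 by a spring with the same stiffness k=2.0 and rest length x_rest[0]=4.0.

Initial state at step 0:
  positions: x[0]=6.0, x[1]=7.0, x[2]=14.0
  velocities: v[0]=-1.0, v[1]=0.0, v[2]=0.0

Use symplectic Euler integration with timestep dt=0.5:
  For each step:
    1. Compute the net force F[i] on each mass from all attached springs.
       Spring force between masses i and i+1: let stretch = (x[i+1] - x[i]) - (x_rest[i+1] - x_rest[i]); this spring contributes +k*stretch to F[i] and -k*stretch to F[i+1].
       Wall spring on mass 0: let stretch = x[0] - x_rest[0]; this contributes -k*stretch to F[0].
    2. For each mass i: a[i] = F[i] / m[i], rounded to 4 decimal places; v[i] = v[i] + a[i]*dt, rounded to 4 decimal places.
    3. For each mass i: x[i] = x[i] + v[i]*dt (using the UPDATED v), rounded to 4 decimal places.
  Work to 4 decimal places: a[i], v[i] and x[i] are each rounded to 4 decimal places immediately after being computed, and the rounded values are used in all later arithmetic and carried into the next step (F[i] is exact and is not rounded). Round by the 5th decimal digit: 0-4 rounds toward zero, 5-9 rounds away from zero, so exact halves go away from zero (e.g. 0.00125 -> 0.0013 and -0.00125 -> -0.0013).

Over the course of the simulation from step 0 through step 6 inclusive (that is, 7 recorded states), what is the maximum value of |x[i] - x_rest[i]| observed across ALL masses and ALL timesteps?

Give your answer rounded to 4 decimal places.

Answer: 2.7500

Derivation:
Step 0: x=[6.0000 7.0000 14.0000] v=[-1.0000 0.0000 0.0000]
Step 1: x=[3.0000 10.0000 12.5000] v=[-6.0000 6.0000 -3.0000]
Step 2: x=[2.0000 10.7500 11.7500] v=[-2.0000 1.5000 -1.5000]
Step 3: x=[4.3750 7.6250 12.5000] v=[4.7500 -6.2500 1.5000]
Step 4: x=[6.1875 5.3125 12.8125] v=[3.6250 -4.6250 0.6250]
Step 5: x=[4.4688 7.1875 11.3750] v=[-3.4375 3.7500 -2.8750]
Step 6: x=[1.8750 9.7969 9.8438] v=[-5.1876 5.2188 -3.0625]
Max displacement = 2.7500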